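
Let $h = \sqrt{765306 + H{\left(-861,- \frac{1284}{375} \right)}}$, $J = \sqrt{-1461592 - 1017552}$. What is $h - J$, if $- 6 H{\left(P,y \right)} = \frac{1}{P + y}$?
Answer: $\frac{\sqrt{2658434149810014}}{58938} - 2 i \sqrt{619786} \approx 874.82 - 1574.5 i$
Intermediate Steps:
$J = 2 i \sqrt{619786}$ ($J = \sqrt{-2479144} = 2 i \sqrt{619786} \approx 1574.5 i$)
$H{\left(P,y \right)} = - \frac{1}{6 \left(P + y\right)}$
$h = \frac{\sqrt{2658434149810014}}{58938}$ ($h = \sqrt{765306 - \frac{1}{6 \left(-861\right) + 6 \left(- \frac{1284}{375}\right)}} = \sqrt{765306 - \frac{1}{-5166 + 6 \left(\left(-1284\right) \frac{1}{375}\right)}} = \sqrt{765306 - \frac{1}{-5166 + 6 \left(- \frac{428}{125}\right)}} = \sqrt{765306 - \frac{1}{-5166 - \frac{2568}{125}}} = \sqrt{765306 - \frac{1}{- \frac{648318}{125}}} = \sqrt{765306 - - \frac{125}{648318}} = \sqrt{765306 + \frac{125}{648318}} = \sqrt{\frac{496161655433}{648318}} = \frac{\sqrt{2658434149810014}}{58938} \approx 874.82$)
$h - J = \frac{\sqrt{2658434149810014}}{58938} - 2 i \sqrt{619786}$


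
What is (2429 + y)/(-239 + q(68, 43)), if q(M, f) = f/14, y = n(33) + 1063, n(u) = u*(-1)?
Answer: -16142/1101 ≈ -14.661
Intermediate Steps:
n(u) = -u
y = 1030 (y = -1*33 + 1063 = -33 + 1063 = 1030)
q(M, f) = f/14 (q(M, f) = f*(1/14) = f/14)
(2429 + y)/(-239 + q(68, 43)) = (2429 + 1030)/(-239 + (1/14)*43) = 3459/(-239 + 43/14) = 3459/(-3303/14) = 3459*(-14/3303) = -16142/1101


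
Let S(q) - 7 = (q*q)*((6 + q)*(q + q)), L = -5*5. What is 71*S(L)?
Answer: 42156747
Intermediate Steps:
L = -25
S(q) = 7 + 2*q³*(6 + q) (S(q) = 7 + (q*q)*((6 + q)*(q + q)) = 7 + q²*((6 + q)*(2*q)) = 7 + q²*(2*q*(6 + q)) = 7 + 2*q³*(6 + q))
71*S(L) = 71*(7 + 2*(-25)⁴ + 12*(-25)³) = 71*(7 + 2*390625 + 12*(-15625)) = 71*(7 + 781250 - 187500) = 71*593757 = 42156747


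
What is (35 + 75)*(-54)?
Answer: -5940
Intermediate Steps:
(35 + 75)*(-54) = 110*(-54) = -5940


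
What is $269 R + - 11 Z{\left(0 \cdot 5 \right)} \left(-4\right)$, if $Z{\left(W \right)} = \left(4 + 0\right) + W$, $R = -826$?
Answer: $-222018$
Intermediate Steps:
$Z{\left(W \right)} = 4 + W$
$269 R + - 11 Z{\left(0 \cdot 5 \right)} \left(-4\right) = 269 \left(-826\right) + - 11 \left(4 + 0 \cdot 5\right) \left(-4\right) = -222194 + - 11 \left(4 + 0\right) \left(-4\right) = -222194 + \left(-11\right) 4 \left(-4\right) = -222194 - -176 = -222194 + 176 = -222018$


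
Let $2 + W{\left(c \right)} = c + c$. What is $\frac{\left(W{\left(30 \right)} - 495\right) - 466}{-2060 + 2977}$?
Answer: $- \frac{129}{131} \approx -0.98473$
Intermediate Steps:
$W{\left(c \right)} = -2 + 2 c$ ($W{\left(c \right)} = -2 + \left(c + c\right) = -2 + 2 c$)
$\frac{\left(W{\left(30 \right)} - 495\right) - 466}{-2060 + 2977} = \frac{\left(\left(-2 + 2 \cdot 30\right) - 495\right) - 466}{-2060 + 2977} = \frac{\left(\left(-2 + 60\right) - 495\right) - 466}{917} = \left(\left(58 - 495\right) - 466\right) \frac{1}{917} = \left(-437 - 466\right) \frac{1}{917} = \left(-903\right) \frac{1}{917} = - \frac{129}{131}$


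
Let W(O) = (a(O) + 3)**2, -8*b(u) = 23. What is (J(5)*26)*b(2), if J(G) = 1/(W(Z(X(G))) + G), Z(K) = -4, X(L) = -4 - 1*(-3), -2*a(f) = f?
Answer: -299/120 ≈ -2.4917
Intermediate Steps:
a(f) = -f/2
X(L) = -1 (X(L) = -4 + 3 = -1)
b(u) = -23/8 (b(u) = -1/8*23 = -23/8)
W(O) = (3 - O/2)**2 (W(O) = (-O/2 + 3)**2 = (3 - O/2)**2)
J(G) = 1/(25 + G) (J(G) = 1/((-6 - 4)**2/4 + G) = 1/((1/4)*(-10)**2 + G) = 1/((1/4)*100 + G) = 1/(25 + G))
(J(5)*26)*b(2) = (26/(25 + 5))*(-23/8) = (26/30)*(-23/8) = ((1/30)*26)*(-23/8) = (13/15)*(-23/8) = -299/120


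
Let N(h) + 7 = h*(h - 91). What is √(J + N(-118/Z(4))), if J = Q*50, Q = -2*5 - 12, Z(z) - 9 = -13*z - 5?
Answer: I*√763007/24 ≈ 36.396*I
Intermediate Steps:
Z(z) = 4 - 13*z (Z(z) = 9 + (-13*z - 5) = 9 + (-5 - 13*z) = 4 - 13*z)
Q = -22 (Q = -10 - 12 = -22)
N(h) = -7 + h*(-91 + h) (N(h) = -7 + h*(h - 91) = -7 + h*(-91 + h))
J = -1100 (J = -22*50 = -1100)
√(J + N(-118/Z(4))) = √(-1100 + (-7 + (-118/(4 - 13*4))² - (-10738)/(4 - 13*4))) = √(-1100 + (-7 + (-118/(4 - 52))² - (-10738)/(4 - 52))) = √(-1100 + (-7 + (-118/(-48))² - (-10738)/(-48))) = √(-1100 + (-7 + (-118*(-1/48))² - (-10738)*(-1)/48)) = √(-1100 + (-7 + (59/24)² - 91*59/24)) = √(-1100 + (-7 + 3481/576 - 5369/24)) = √(-1100 - 129407/576) = √(-763007/576) = I*√763007/24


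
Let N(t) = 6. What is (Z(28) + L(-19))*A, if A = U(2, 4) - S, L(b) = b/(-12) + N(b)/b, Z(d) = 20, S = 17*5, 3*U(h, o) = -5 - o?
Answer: -106678/57 ≈ -1871.5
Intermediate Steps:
U(h, o) = -5/3 - o/3 (U(h, o) = (-5 - o)/3 = -5/3 - o/3)
S = 85
L(b) = 6/b - b/12 (L(b) = b/(-12) + 6/b = b*(-1/12) + 6/b = -b/12 + 6/b = 6/b - b/12)
A = -88 (A = (-5/3 - ⅓*4) - 1*85 = (-5/3 - 4/3) - 85 = -3 - 85 = -88)
(Z(28) + L(-19))*A = (20 + (6/(-19) - 1/12*(-19)))*(-88) = (20 + (6*(-1/19) + 19/12))*(-88) = (20 + (-6/19 + 19/12))*(-88) = (20 + 289/228)*(-88) = (4849/228)*(-88) = -106678/57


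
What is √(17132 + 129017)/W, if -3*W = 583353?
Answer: -√146149/194451 ≈ -0.0019660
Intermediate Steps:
W = -194451 (W = -⅓*583353 = -194451)
√(17132 + 129017)/W = √(17132 + 129017)/(-194451) = √146149*(-1/194451) = -√146149/194451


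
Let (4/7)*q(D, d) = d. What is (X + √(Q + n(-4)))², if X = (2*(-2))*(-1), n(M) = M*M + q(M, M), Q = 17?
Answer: (4 + √26)² ≈ 82.792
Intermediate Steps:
q(D, d) = 7*d/4
n(M) = M² + 7*M/4 (n(M) = M*M + 7*M/4 = M² + 7*M/4)
X = 4 (X = -4*(-1) = 4)
(X + √(Q + n(-4)))² = (4 + √(17 + (¼)*(-4)*(7 + 4*(-4))))² = (4 + √(17 + (¼)*(-4)*(7 - 16)))² = (4 + √(17 + (¼)*(-4)*(-9)))² = (4 + √(17 + 9))² = (4 + √26)²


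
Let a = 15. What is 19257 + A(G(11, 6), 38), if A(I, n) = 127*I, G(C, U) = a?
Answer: 21162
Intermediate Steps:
G(C, U) = 15
19257 + A(G(11, 6), 38) = 19257 + 127*15 = 19257 + 1905 = 21162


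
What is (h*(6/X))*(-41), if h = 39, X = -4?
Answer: 4797/2 ≈ 2398.5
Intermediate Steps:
(h*(6/X))*(-41) = (39*(6/(-4)))*(-41) = (39*(-¼*6))*(-41) = (39*(-3/2))*(-41) = -117/2*(-41) = 4797/2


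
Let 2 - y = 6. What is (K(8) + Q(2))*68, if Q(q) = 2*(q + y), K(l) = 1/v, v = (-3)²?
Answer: -2380/9 ≈ -264.44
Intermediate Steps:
y = -4 (y = 2 - 1*6 = 2 - 6 = -4)
v = 9
K(l) = ⅑ (K(l) = 1/9 = ⅑)
Q(q) = -8 + 2*q (Q(q) = 2*(q - 4) = 2*(-4 + q) = -8 + 2*q)
(K(8) + Q(2))*68 = (⅑ + (-8 + 2*2))*68 = (⅑ + (-8 + 4))*68 = (⅑ - 4)*68 = -35/9*68 = -2380/9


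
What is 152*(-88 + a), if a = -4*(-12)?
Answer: -6080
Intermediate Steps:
a = 48
152*(-88 + a) = 152*(-88 + 48) = 152*(-40) = -6080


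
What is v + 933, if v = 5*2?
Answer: 943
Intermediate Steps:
v = 10
v + 933 = 10 + 933 = 943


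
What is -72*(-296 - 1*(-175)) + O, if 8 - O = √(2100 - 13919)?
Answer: 8720 - I*√11819 ≈ 8720.0 - 108.72*I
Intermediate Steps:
O = 8 - I*√11819 (O = 8 - √(2100 - 13919) = 8 - √(-11819) = 8 - I*√11819 ≈ 8.0 - 108.72*I)
-72*(-296 - 1*(-175)) + O = -72*(-296 - 1*(-175)) + (8 - I*√11819) = -72*(-296 + 175) + (8 - I*√11819) = -72*(-121) + (8 - I*√11819) = 8712 + (8 - I*√11819) = 8720 - I*√11819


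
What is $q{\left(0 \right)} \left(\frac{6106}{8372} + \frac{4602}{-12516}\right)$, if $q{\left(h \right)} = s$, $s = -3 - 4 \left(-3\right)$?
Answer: $\frac{1015038}{311857} \approx 3.2548$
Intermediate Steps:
$s = 9$ ($s = -3 - -12 = -3 + 12 = 9$)
$q{\left(h \right)} = 9$
$q{\left(0 \right)} \left(\frac{6106}{8372} + \frac{4602}{-12516}\right) = 9 \left(\frac{6106}{8372} + \frac{4602}{-12516}\right) = 9 \left(6106 \cdot \frac{1}{8372} + 4602 \left(- \frac{1}{12516}\right)\right) = 9 \left(\frac{3053}{4186} - \frac{767}{2086}\right) = 9 \cdot \frac{112782}{311857} = \frac{1015038}{311857}$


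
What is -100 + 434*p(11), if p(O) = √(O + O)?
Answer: -100 + 434*√22 ≈ 1935.6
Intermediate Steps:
p(O) = √2*√O (p(O) = √(2*O) = √2*√O)
-100 + 434*p(11) = -100 + 434*(√2*√11) = -100 + 434*√22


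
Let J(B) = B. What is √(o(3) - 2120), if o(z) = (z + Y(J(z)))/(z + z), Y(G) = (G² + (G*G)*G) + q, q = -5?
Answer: I*√19029/3 ≈ 45.982*I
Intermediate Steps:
Y(G) = -5 + G² + G³ (Y(G) = (G² + (G*G)*G) - 5 = (G² + G²*G) - 5 = (G² + G³) - 5 = -5 + G² + G³)
o(z) = (-5 + z + z² + z³)/(2*z) (o(z) = (z + (-5 + z² + z³))/(z + z) = (-5 + z + z² + z³)/((2*z)) = (-5 + z + z² + z³)*(1/(2*z)) = (-5 + z + z² + z³)/(2*z))
√(o(3) - 2120) = √((½)*(-5 + 3 + 3² + 3³)/3 - 2120) = √((½)*(⅓)*(-5 + 3 + 9 + 27) - 2120) = √((½)*(⅓)*34 - 2120) = √(17/3 - 2120) = √(-6343/3) = I*√19029/3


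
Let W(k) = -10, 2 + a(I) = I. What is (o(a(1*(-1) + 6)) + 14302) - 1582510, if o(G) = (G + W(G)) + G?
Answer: -1568212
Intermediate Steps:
a(I) = -2 + I
o(G) = -10 + 2*G (o(G) = (G - 10) + G = (-10 + G) + G = -10 + 2*G)
(o(a(1*(-1) + 6)) + 14302) - 1582510 = ((-10 + 2*(-2 + (1*(-1) + 6))) + 14302) - 1582510 = ((-10 + 2*(-2 + (-1 + 6))) + 14302) - 1582510 = ((-10 + 2*(-2 + 5)) + 14302) - 1582510 = ((-10 + 2*3) + 14302) - 1582510 = ((-10 + 6) + 14302) - 1582510 = (-4 + 14302) - 1582510 = 14298 - 1582510 = -1568212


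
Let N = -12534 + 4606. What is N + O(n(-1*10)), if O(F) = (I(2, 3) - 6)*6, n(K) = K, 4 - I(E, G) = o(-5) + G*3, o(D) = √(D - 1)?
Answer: -7994 - 6*I*√6 ≈ -7994.0 - 14.697*I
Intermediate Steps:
o(D) = √(-1 + D)
N = -7928
I(E, G) = 4 - 3*G - I*√6 (I(E, G) = 4 - (√(-1 - 5) + G*3) = 4 - (√(-6) + 3*G) = 4 - (I*√6 + 3*G) = 4 - (3*G + I*√6) = 4 + (-3*G - I*√6) = 4 - 3*G - I*√6)
O(F) = -66 - 6*I*√6 (O(F) = ((4 - 3*3 - I*√6) - 6)*6 = ((4 - 9 - I*√6) - 6)*6 = ((-5 - I*√6) - 6)*6 = (-11 - I*√6)*6 = -66 - 6*I*√6)
N + O(n(-1*10)) = -7928 + (-66 - 6*I*√6) = -7994 - 6*I*√6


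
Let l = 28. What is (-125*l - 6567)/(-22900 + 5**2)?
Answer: 10067/22875 ≈ 0.44009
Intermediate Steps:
(-125*l - 6567)/(-22900 + 5**2) = (-125*28 - 6567)/(-22900 + 5**2) = (-3500 - 6567)/(-22900 + 25) = -10067/(-22875) = -10067*(-1/22875) = 10067/22875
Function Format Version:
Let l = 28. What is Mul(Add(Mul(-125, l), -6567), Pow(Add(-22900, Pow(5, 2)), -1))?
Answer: Rational(10067, 22875) ≈ 0.44009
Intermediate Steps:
Mul(Add(Mul(-125, l), -6567), Pow(Add(-22900, Pow(5, 2)), -1)) = Mul(Add(Mul(-125, 28), -6567), Pow(Add(-22900, Pow(5, 2)), -1)) = Mul(Add(-3500, -6567), Pow(Add(-22900, 25), -1)) = Mul(-10067, Pow(-22875, -1)) = Mul(-10067, Rational(-1, 22875)) = Rational(10067, 22875)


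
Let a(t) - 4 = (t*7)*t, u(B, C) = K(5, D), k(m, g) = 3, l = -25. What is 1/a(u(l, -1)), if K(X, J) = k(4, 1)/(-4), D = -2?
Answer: 16/127 ≈ 0.12598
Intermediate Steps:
K(X, J) = -3/4 (K(X, J) = 3/(-4) = 3*(-1/4) = -3/4)
u(B, C) = -3/4
a(t) = 4 + 7*t**2 (a(t) = 4 + (t*7)*t = 4 + (7*t)*t = 4 + 7*t**2)
1/a(u(l, -1)) = 1/(4 + 7*(-3/4)**2) = 1/(4 + 7*(9/16)) = 1/(4 + 63/16) = 1/(127/16) = 16/127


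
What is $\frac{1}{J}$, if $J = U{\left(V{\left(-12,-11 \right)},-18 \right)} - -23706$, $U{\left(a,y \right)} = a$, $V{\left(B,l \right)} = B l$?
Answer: $\frac{1}{23838} \approx 4.195 \cdot 10^{-5}$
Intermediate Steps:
$J = 23838$ ($J = \left(-12\right) \left(-11\right) - -23706 = 132 + 23706 = 23838$)
$\frac{1}{J} = \frac{1}{23838}$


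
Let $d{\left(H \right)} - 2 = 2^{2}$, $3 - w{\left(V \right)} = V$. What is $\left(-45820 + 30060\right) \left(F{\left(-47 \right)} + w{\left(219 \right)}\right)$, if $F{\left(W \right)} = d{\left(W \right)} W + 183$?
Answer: $4964400$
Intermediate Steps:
$w{\left(V \right)} = 3 - V$
$d{\left(H \right)} = 6$ ($d{\left(H \right)} = 2 + 2^{2} = 2 + 4 = 6$)
$F{\left(W \right)} = 183 + 6 W$ ($F{\left(W \right)} = 6 W + 183 = 183 + 6 W$)
$\left(-45820 + 30060\right) \left(F{\left(-47 \right)} + w{\left(219 \right)}\right) = \left(-45820 + 30060\right) \left(\left(183 + 6 \left(-47\right)\right) + \left(3 - 219\right)\right) = - 15760 \left(\left(183 - 282\right) + \left(3 - 219\right)\right) = - 15760 \left(-99 - 216\right) = \left(-15760\right) \left(-315\right) = 4964400$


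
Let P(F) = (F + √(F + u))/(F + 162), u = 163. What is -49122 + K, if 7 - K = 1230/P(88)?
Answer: -395078695/7493 + 307500*√251/7493 ≈ -52076.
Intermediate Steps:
P(F) = (F + √(163 + F))/(162 + F) (P(F) = (F + √(F + 163))/(F + 162) = (F + √(163 + F))/(162 + F))
K = 7 - 1230/(44/125 + √251/250) (K = 7 - 1230/((88 + √(163 + 88))/(162 + 88)) = 7 - 1230/((88 + √251)/250) = 7 - 1230/(44/125 + √251/250) ≈ -2954.2)
-49122 + K = -49122 + (-27007549/7493 + 307500*√251/7493) = -395078695/7493 + 307500*√251/7493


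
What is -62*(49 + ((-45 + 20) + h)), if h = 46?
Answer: -4340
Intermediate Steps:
-62*(49 + ((-45 + 20) + h)) = -62*(49 + ((-45 + 20) + 46)) = -62*(49 + (-25 + 46)) = -62*(49 + 21) = -62*70 = -4340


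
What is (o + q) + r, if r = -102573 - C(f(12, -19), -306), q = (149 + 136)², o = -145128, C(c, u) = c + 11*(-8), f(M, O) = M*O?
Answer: -166160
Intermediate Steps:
C(c, u) = -88 + c (C(c, u) = c - 88 = -88 + c)
q = 81225 (q = 285² = 81225)
r = -102257 (r = -102573 - (-88 + 12*(-19)) = -102573 - (-88 - 228) = -102573 - 1*(-316) = -102573 + 316 = -102257)
(o + q) + r = (-145128 + 81225) - 102257 = -63903 - 102257 = -166160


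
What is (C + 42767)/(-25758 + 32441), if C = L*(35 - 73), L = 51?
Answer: 40829/6683 ≈ 6.1094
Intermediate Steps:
C = -1938 (C = 51*(35 - 73) = 51*(-38) = -1938)
(C + 42767)/(-25758 + 32441) = (-1938 + 42767)/(-25758 + 32441) = 40829/6683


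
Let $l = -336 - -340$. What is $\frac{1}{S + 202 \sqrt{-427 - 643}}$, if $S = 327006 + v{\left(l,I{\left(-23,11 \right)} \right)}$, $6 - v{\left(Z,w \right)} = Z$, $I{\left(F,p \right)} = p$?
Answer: $\frac{40876}{13372236543} - \frac{101 i \sqrt{1070}}{53488946172} \approx 3.0568 \cdot 10^{-6} - 6.1766 \cdot 10^{-8} i$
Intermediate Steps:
$l = 4$ ($l = -336 + 340 = 4$)
$v{\left(Z,w \right)} = 6 - Z$
$S = 327008$ ($S = 327006 + \left(6 - 4\right) = 327006 + 2 = 327008$)
$\frac{1}{S + 202 \sqrt{-427 - 643}} = \frac{1}{327008 + 202 \sqrt{-427 - 643}} = \frac{1}{327008 + 202 \sqrt{-1070}} = \frac{1}{327008 + 202 i \sqrt{1070}}$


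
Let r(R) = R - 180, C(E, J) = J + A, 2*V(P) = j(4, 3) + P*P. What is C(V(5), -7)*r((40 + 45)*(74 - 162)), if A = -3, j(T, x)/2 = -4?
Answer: 76600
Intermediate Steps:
j(T, x) = -8 (j(T, x) = 2*(-4) = -8)
V(P) = -4 + P**2/2 (V(P) = (-8 + P*P)/2 = (-8 + P**2)/2 = -4 + P**2/2)
C(E, J) = -3 + J (C(E, J) = J - 3 = -3 + J)
r(R) = -180 + R
C(V(5), -7)*r((40 + 45)*(74 - 162)) = (-3 - 7)*(-180 + (40 + 45)*(74 - 162)) = -10*(-180 + 85*(-88)) = -10*(-180 - 7480) = -10*(-7660) = 76600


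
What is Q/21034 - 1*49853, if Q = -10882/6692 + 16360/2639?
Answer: -1322758169490061/26533171028 ≈ -49853.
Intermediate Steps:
Q = 5768823/1261442 (Q = -10882*1/6692 + 16360*(1/2639) = -5441/3346 + 16360/2639 = 5768823/1261442 ≈ 4.5732)
Q/21034 - 1*49853 = (5768823/1261442)/21034 - 1*49853 = (5768823/1261442)*(1/21034) - 49853 = 5768823/26533171028 - 49853 = -1322758169490061/26533171028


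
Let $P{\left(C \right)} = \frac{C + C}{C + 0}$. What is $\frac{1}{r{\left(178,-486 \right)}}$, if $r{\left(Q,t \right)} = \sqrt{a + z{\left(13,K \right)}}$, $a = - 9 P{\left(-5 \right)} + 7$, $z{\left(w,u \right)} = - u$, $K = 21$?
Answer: $- \frac{i \sqrt{2}}{8} \approx - 0.17678 i$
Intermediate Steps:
$P{\left(C \right)} = 2$ ($P{\left(C \right)} = \frac{2 C}{C} = 2$)
$a = -11$ ($a = \left(-9\right) 2 + 7 = -18 + 7 = -11$)
$r{\left(Q,t \right)} = 4 i \sqrt{2}$ ($r{\left(Q,t \right)} = \sqrt{-11 - 21} = \sqrt{-32} = 4 i \sqrt{2}$)
$\frac{1}{r{\left(178,-486 \right)}} = \frac{1}{4 i \sqrt{2}} = - \frac{i \sqrt{2}}{8}$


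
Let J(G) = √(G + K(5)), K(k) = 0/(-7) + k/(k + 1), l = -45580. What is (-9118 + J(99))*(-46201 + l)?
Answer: 836859158 - 91781*√3594/6 ≈ 8.3594e+8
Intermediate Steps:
K(k) = k/(1 + k) (K(k) = 0*(-⅐) + k/(1 + k) = 0 + k/(1 + k) = k/(1 + k))
J(G) = √(⅚ + G) (J(G) = √(G + 5/(1 + 5)) = √(G + 5/6) = √(G + 5*(⅙)) = √(G + ⅚) = √(⅚ + G))
(-9118 + J(99))*(-46201 + l) = (-9118 + √(30 + 36*99)/6)*(-46201 - 45580) = (-9118 + √(30 + 3564)/6)*(-91781) = (-9118 + √3594/6)*(-91781) = 836859158 - 91781*√3594/6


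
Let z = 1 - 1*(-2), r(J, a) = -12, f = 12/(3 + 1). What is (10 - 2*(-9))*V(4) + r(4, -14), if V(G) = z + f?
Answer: 156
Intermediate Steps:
f = 3 (f = 12/4 = 12*(¼) = 3)
z = 3 (z = 1 + 2 = 3)
V(G) = 6 (V(G) = 3 + 3 = 6)
(10 - 2*(-9))*V(4) + r(4, -14) = (10 - 2*(-9))*6 - 12 = (10 + 18)*6 - 12 = 28*6 - 12 = 168 - 12 = 156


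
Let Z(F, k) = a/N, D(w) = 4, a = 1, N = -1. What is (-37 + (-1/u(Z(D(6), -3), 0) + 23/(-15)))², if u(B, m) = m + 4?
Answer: 5414929/3600 ≈ 1504.1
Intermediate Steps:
Z(F, k) = -1 (Z(F, k) = 1/(-1) = 1*(-1) = -1)
u(B, m) = 4 + m
(-37 + (-1/u(Z(D(6), -3), 0) + 23/(-15)))² = (-37 + (-1/(4 + 0) + 23/(-15)))² = (-37 + (-1/4 + 23*(-1/15)))² = (-37 + (-1*¼ - 23/15))² = (-37 + (-¼ - 23/15))² = (-37 - 107/60)² = (-2327/60)² = 5414929/3600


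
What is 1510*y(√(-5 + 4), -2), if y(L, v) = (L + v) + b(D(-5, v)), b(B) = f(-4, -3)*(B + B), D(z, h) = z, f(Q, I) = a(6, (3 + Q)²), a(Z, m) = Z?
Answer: -93620 + 1510*I ≈ -93620.0 + 1510.0*I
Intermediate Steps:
f(Q, I) = 6
b(B) = 12*B (b(B) = 6*(B + B) = 6*(2*B) = 12*B)
y(L, v) = -60 + L + v (y(L, v) = (L + v) + 12*(-5) = (L + v) - 60 = -60 + L + v)
1510*y(√(-5 + 4), -2) = 1510*(-60 + √(-5 + 4) - 2) = 1510*(-60 + √(-1) - 2) = 1510*(-60 + I - 2) = 1510*(-62 + I) = -93620 + 1510*I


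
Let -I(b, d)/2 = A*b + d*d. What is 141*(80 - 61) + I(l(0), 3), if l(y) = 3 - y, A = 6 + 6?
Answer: 2589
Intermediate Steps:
A = 12
I(b, d) = -24*b - 2*d**2 (I(b, d) = -2*(12*b + d*d) = -2*(12*b + d**2) = -2*(d**2 + 12*b) = -24*b - 2*d**2)
141*(80 - 61) + I(l(0), 3) = 141*(80 - 61) + (-24*(3 - 1*0) - 2*3**2) = 141*19 + (-24*(3 + 0) - 2*9) = 2679 + (-24*3 - 18) = 2679 + (-72 - 18) = 2679 - 90 = 2589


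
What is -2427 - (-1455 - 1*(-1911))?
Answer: -2883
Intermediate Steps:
-2427 - (-1455 - 1*(-1911)) = -2427 - (-1455 + 1911) = -2427 - 1*456 = -2427 - 456 = -2883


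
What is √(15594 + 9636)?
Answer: 29*√30 ≈ 158.84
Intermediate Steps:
√(15594 + 9636) = √25230 = 29*√30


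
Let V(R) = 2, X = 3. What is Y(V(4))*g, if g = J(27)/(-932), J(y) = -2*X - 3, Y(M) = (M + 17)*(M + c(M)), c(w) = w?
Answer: 171/233 ≈ 0.73391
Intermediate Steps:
Y(M) = 2*M*(17 + M) (Y(M) = (M + 17)*(M + M) = (17 + M)*(2*M) = 2*M*(17 + M))
J(y) = -9 (J(y) = -2*3 - 3 = -6 - 3 = -9)
g = 9/932 (g = -9/(-932) = -9*(-1/932) = 9/932 ≈ 0.0096567)
Y(V(4))*g = (2*2*(17 + 2))*(9/932) = (2*2*19)*(9/932) = 76*(9/932) = 171/233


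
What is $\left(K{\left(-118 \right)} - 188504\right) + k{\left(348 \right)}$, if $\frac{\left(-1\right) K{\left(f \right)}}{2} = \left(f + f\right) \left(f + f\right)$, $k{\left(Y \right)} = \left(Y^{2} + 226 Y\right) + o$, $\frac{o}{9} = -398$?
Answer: $-103726$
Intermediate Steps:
$o = -3582$ ($o = 9 \left(-398\right) = -3582$)
$k{\left(Y \right)} = -3582 + Y^{2} + 226 Y$ ($k{\left(Y \right)} = \left(Y^{2} + 226 Y\right) - 3582 = -3582 + Y^{2} + 226 Y$)
$K{\left(f \right)} = - 8 f^{2}$ ($K{\left(f \right)} = - 2 \left(f + f\right) \left(f + f\right) = - 2 \cdot 2 f 2 f = - 2 \cdot 4 f^{2} = - 8 f^{2}$)
$\left(K{\left(-118 \right)} - 188504\right) + k{\left(348 \right)} = \left(- 8 \left(-118\right)^{2} - 188504\right) + \left(-3582 + 348^{2} + 226 \cdot 348\right) = \left(\left(-8\right) 13924 - 188504\right) + \left(-3582 + 121104 + 78648\right) = \left(-111392 - 188504\right) + 196170 = -299896 + 196170 = -103726$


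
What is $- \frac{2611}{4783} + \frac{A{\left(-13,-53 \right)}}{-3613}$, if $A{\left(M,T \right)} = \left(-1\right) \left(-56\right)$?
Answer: $- \frac{9701391}{17280979} \approx -0.56139$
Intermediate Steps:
$A{\left(M,T \right)} = 56$
$- \frac{2611}{4783} + \frac{A{\left(-13,-53 \right)}}{-3613} = - \frac{2611}{4783} + \frac{56}{-3613} = \left(-2611\right) \frac{1}{4783} + 56 \left(- \frac{1}{3613}\right) = - \frac{2611}{4783} - \frac{56}{3613} = - \frac{9701391}{17280979}$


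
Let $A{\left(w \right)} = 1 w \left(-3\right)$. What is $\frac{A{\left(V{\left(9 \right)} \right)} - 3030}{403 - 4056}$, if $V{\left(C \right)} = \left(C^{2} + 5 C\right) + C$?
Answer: $\frac{3435}{3653} \approx 0.94032$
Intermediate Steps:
$V{\left(C \right)} = C^{2} + 6 C$
$A{\left(w \right)} = - 3 w$ ($A{\left(w \right)} = w \left(-3\right) = - 3 w$)
$\frac{A{\left(V{\left(9 \right)} \right)} - 3030}{403 - 4056} = \frac{- 3 \cdot 9 \left(6 + 9\right) - 3030}{403 - 4056} = \frac{- 3 \cdot 9 \cdot 15 - 3030}{-3653} = \left(\left(-3\right) 135 - 3030\right) \left(- \frac{1}{3653}\right) = \left(-405 - 3030\right) \left(- \frac{1}{3653}\right) = \left(-3435\right) \left(- \frac{1}{3653}\right) = \frac{3435}{3653}$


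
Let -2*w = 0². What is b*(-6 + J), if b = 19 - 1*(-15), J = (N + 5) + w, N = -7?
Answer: -272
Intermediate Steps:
w = 0 (w = -½*0² = -½*0 = 0)
J = -2 (J = (-7 + 5) + 0 = -2 + 0 = -2)
b = 34 (b = 19 + 15 = 34)
b*(-6 + J) = 34*(-6 - 2) = 34*(-8) = -272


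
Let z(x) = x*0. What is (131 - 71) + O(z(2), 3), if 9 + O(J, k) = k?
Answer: 54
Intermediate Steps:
z(x) = 0
O(J, k) = -9 + k
(131 - 71) + O(z(2), 3) = (131 - 71) + (-9 + 3) = 60 - 6 = 54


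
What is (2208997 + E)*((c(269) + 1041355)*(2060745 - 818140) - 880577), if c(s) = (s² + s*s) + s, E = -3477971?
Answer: -1870668923542197422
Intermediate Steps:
c(s) = s + 2*s² (c(s) = (s² + s²) + s = 2*s² + s = s + 2*s²)
(2208997 + E)*((c(269) + 1041355)*(2060745 - 818140) - 880577) = (2208997 - 3477971)*((269*(1 + 2*269) + 1041355)*(2060745 - 818140) - 880577) = -1268974*((269*(1 + 538) + 1041355)*1242605 - 880577) = -1268974*((269*539 + 1041355)*1242605 - 880577) = -1268974*((144991 + 1041355)*1242605 - 880577) = -1268974*(1186346*1242605 - 880577) = -1268974*(1474159471330 - 880577) = -1268974*1474158590753 = -1870668923542197422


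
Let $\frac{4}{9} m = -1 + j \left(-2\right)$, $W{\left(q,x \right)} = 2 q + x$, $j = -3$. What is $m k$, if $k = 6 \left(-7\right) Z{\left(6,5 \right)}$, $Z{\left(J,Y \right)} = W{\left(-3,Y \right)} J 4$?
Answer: $11340$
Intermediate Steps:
$W{\left(q,x \right)} = x + 2 q$
$m = \frac{45}{4}$ ($m = \frac{9 \left(-1 - -6\right)}{4} = \frac{9 \left(-1 + 6\right)}{4} = \frac{9}{4} \cdot 5 = \frac{45}{4} \approx 11.25$)
$Z{\left(J,Y \right)} = 4 J \left(-6 + Y\right)$ ($Z{\left(J,Y \right)} = \left(Y + 2 \left(-3\right)\right) J 4 = \left(Y - 6\right) J 4 = \left(-6 + Y\right) J 4 = J \left(-6 + Y\right) 4 = 4 J \left(-6 + Y\right)$)
$k = 1008$ ($k = 6 \left(-7\right) 4 \cdot 6 \left(-6 + 5\right) = - 42 \cdot 4 \cdot 6 \left(-1\right) = \left(-42\right) \left(-24\right) = 1008$)
$m k = \frac{45}{4} \cdot 1008 = 11340$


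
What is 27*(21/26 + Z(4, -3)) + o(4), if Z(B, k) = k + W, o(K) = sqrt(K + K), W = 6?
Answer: 2673/26 + 2*sqrt(2) ≈ 105.64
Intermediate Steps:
o(K) = sqrt(2)*sqrt(K) (o(K) = sqrt(2*K) = sqrt(2)*sqrt(K))
Z(B, k) = 6 + k (Z(B, k) = k + 6 = 6 + k)
27*(21/26 + Z(4, -3)) + o(4) = 27*(21/26 + (6 - 3)) + sqrt(2)*sqrt(4) = 27*(21*(1/26) + 3) + sqrt(2)*2 = 27*(21/26 + 3) + 2*sqrt(2) = 27*(99/26) + 2*sqrt(2) = 2673/26 + 2*sqrt(2)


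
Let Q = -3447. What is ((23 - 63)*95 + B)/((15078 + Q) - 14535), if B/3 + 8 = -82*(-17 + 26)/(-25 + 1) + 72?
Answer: 14063/11616 ≈ 1.2107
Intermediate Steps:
B = 1137/4 (B = -24 + 3*(-82*(-17 + 26)/(-25 + 1) + 72) = -24 + 3*(-738/(-24) + 72) = -24 + 3*(-738*(-1)/24 + 72) = -24 + 3*(-82*(-3/8) + 72) = -24 + 3*(123/4 + 72) = -24 + 3*(411/4) = -24 + 1233/4 = 1137/4 ≈ 284.25)
((23 - 63)*95 + B)/((15078 + Q) - 14535) = ((23 - 63)*95 + 1137/4)/((15078 - 3447) - 14535) = (-40*95 + 1137/4)/(11631 - 14535) = (-3800 + 1137/4)/(-2904) = -14063/4*(-1/2904) = 14063/11616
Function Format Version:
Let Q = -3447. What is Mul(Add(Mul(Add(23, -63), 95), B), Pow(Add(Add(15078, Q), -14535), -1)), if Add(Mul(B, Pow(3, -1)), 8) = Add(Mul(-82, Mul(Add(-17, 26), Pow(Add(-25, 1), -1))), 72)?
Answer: Rational(14063, 11616) ≈ 1.2107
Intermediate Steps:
B = Rational(1137, 4) (B = Add(-24, Mul(3, Add(Mul(-82, Mul(Add(-17, 26), Pow(Add(-25, 1), -1))), 72))) = Add(-24, Mul(3, Add(Mul(-82, Mul(9, Pow(-24, -1))), 72))) = Add(-24, Mul(3, Add(Mul(-82, Mul(9, Rational(-1, 24))), 72))) = Add(-24, Mul(3, Add(Mul(-82, Rational(-3, 8)), 72))) = Add(-24, Mul(3, Add(Rational(123, 4), 72))) = Add(-24, Mul(3, Rational(411, 4))) = Add(-24, Rational(1233, 4)) = Rational(1137, 4) ≈ 284.25)
Mul(Add(Mul(Add(23, -63), 95), B), Pow(Add(Add(15078, Q), -14535), -1)) = Mul(Add(Mul(Add(23, -63), 95), Rational(1137, 4)), Pow(Add(Add(15078, -3447), -14535), -1)) = Mul(Add(Mul(-40, 95), Rational(1137, 4)), Pow(Add(11631, -14535), -1)) = Mul(Add(-3800, Rational(1137, 4)), Pow(-2904, -1)) = Mul(Rational(-14063, 4), Rational(-1, 2904)) = Rational(14063, 11616)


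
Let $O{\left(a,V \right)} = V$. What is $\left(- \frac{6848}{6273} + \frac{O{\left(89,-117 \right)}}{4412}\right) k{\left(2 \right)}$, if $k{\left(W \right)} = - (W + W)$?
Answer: $\frac{30947317}{6919119} \approx 4.4727$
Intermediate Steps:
$k{\left(W \right)} = - 2 W$
$\left(- \frac{6848}{6273} + \frac{O{\left(89,-117 \right)}}{4412}\right) k{\left(2 \right)} = \left(- \frac{6848}{6273} - \frac{117}{4412}\right) \left(\left(-2\right) 2\right) = \left(\left(-6848\right) \frac{1}{6273} - \frac{117}{4412}\right) \left(-4\right) = \left(- \frac{6848}{6273} - \frac{117}{4412}\right) \left(-4\right) = \left(- \frac{30947317}{27676476}\right) \left(-4\right) = \frac{30947317}{6919119}$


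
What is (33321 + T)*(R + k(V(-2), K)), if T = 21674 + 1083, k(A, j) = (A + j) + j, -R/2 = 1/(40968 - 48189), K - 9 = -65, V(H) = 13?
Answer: -40088872406/7221 ≈ -5.5517e+6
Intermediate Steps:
K = -56 (K = 9 - 65 = -56)
R = 2/7221 (R = -2/(40968 - 48189) = -2/(-7221) = -2*(-1/7221) = 2/7221 ≈ 0.00027697)
k(A, j) = A + 2*j
T = 22757
(33321 + T)*(R + k(V(-2), K)) = (33321 + 22757)*(2/7221 + (13 + 2*(-56))) = 56078*(2/7221 + (13 - 112)) = 56078*(2/7221 - 99) = 56078*(-714877/7221) = -40088872406/7221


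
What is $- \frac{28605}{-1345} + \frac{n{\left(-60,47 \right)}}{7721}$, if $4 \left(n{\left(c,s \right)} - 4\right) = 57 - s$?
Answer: $\frac{88347179}{4153898} \approx 21.268$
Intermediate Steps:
$n{\left(c,s \right)} = \frac{73}{4} - \frac{s}{4}$ ($n{\left(c,s \right)} = 4 + \frac{57 - s}{4} = 4 - \left(- \frac{57}{4} + \frac{s}{4}\right) = \frac{73}{4} - \frac{s}{4}$)
$- \frac{28605}{-1345} + \frac{n{\left(-60,47 \right)}}{7721} = - \frac{28605}{-1345} + \frac{\frac{73}{4} - \frac{47}{4}}{7721} = \left(-28605\right) \left(- \frac{1}{1345}\right) + \left(\frac{73}{4} - \frac{47}{4}\right) \frac{1}{7721} = \frac{5721}{269} + \frac{13}{2} \cdot \frac{1}{7721} = \frac{5721}{269} + \frac{13}{15442} = \frac{88347179}{4153898}$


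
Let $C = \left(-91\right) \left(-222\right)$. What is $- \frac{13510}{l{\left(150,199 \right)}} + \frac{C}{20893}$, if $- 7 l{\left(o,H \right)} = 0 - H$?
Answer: $- \frac{1971830812}{4157707} \approx -474.26$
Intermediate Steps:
$C = 20202$
$l{\left(o,H \right)} = \frac{H}{7}$ ($l{\left(o,H \right)} = - \frac{0 - H}{7} = - \frac{\left(-1\right) H}{7} = \frac{H}{7}$)
$- \frac{13510}{l{\left(150,199 \right)}} + \frac{C}{20893} = - \frac{13510}{\frac{1}{7} \cdot 199} + \frac{20202}{20893} = - \frac{13510}{\frac{199}{7}} + 20202 \cdot \frac{1}{20893} = \left(-13510\right) \frac{7}{199} + \frac{20202}{20893} = - \frac{94570}{199} + \frac{20202}{20893} = - \frac{1971830812}{4157707}$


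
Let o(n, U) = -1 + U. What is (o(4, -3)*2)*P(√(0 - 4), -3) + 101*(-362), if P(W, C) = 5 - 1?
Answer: -36594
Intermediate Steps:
P(W, C) = 4
(o(4, -3)*2)*P(√(0 - 4), -3) + 101*(-362) = ((-1 - 3)*2)*4 + 101*(-362) = -4*2*4 - 36562 = -8*4 - 36562 = -32 - 36562 = -36594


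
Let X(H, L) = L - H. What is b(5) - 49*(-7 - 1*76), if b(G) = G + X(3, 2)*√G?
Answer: 4072 - √5 ≈ 4069.8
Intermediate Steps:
b(G) = G - √G (b(G) = G + (2 - 1*3)*√G = G + (2 - 3)*√G = G - √G)
b(5) - 49*(-7 - 1*76) = (5 - √5) - 49*(-7 - 1*76) = (5 - √5) - 49*(-7 - 76) = (5 - √5) - 49*(-83) = (5 - √5) + 4067 = 4072 - √5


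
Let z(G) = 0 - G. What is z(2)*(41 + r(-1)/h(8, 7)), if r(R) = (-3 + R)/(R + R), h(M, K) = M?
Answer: -165/2 ≈ -82.500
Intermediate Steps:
z(G) = -G
r(R) = (-3 + R)/(2*R) (r(R) = (-3 + R)/((2*R)) = (-3 + R)*(1/(2*R)) = (-3 + R)/(2*R))
z(2)*(41 + r(-1)/h(8, 7)) = (-1*2)*(41 + ((½)*(-3 - 1)/(-1))/8) = -2*(41 + ((½)*(-1)*(-4))*(⅛)) = -2*(41 + 2*(⅛)) = -2*(41 + ¼) = -2*165/4 = -165/2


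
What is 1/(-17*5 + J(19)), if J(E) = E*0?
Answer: -1/85 ≈ -0.011765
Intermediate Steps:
J(E) = 0
1/(-17*5 + J(19)) = 1/(-17*5 + 0) = 1/(-85 + 0) = 1/(-85) = -1/85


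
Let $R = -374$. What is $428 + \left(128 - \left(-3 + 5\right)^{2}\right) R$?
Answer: $-45948$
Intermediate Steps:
$428 + \left(128 - \left(-3 + 5\right)^{2}\right) R = 428 + \left(128 - \left(-3 + 5\right)^{2}\right) \left(-374\right) = 428 + \left(128 - 2^{2}\right) \left(-374\right) = 428 + \left(128 - 4\right) \left(-374\right) = 428 + 124 \left(-374\right) = 428 - 46376 = -45948$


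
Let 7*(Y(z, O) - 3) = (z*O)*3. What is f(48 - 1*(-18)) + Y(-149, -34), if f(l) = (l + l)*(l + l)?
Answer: 137187/7 ≈ 19598.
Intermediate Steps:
f(l) = 4*l**2 (f(l) = (2*l)*(2*l) = 4*l**2)
Y(z, O) = 3 + 3*O*z/7 (Y(z, O) = 3 + ((z*O)*3)/7 = 3 + ((O*z)*3)/7 = 3 + (3*O*z)/7 = 3 + 3*O*z/7)
f(48 - 1*(-18)) + Y(-149, -34) = 4*(48 - 1*(-18))**2 + (3 + (3/7)*(-34)*(-149)) = 4*(48 + 18)**2 + (3 + 15198/7) = 4*66**2 + 15219/7 = 4*4356 + 15219/7 = 17424 + 15219/7 = 137187/7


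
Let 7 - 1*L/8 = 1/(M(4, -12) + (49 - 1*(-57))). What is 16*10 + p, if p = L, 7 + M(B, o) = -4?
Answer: 20512/95 ≈ 215.92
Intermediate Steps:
M(B, o) = -11 (M(B, o) = -7 - 4 = -11)
L = 5312/95 (L = 56 - 8/(-11 + (49 - 1*(-57))) = 56 - 8/(-11 + (49 + 57)) = 56 - 8/(-11 + 106) = 56 - 8/95 = 5312/95 ≈ 55.916)
p = 5312/95 ≈ 55.916
16*10 + p = 16*10 + 5312/95 = 160 + 5312/95 = 20512/95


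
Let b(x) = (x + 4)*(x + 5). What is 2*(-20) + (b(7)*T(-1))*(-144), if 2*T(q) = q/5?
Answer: 9304/5 ≈ 1860.8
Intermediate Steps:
T(q) = q/10 (T(q) = (q/5)/2 = q/10)
b(x) = (4 + x)*(5 + x)
2*(-20) + (b(7)*T(-1))*(-144) = 2*(-20) + ((20 + 7² + 9*7)*((⅒)*(-1)))*(-144) = -40 + ((20 + 49 + 63)*(-⅒))*(-144) = -40 + (132*(-⅒))*(-144) = -40 - 66/5*(-144) = -40 + 9504/5 = 9304/5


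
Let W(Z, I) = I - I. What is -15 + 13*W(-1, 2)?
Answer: -15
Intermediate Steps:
W(Z, I) = 0
-15 + 13*W(-1, 2) = -15 + 13*0 = -15 + 0 = -15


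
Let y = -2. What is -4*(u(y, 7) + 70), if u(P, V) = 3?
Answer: -292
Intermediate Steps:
-4*(u(y, 7) + 70) = -4*(3 + 70) = -4*73 = -292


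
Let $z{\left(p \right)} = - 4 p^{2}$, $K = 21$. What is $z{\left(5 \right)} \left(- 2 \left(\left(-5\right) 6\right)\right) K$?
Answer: $-126000$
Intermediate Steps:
$z{\left(5 \right)} \left(- 2 \left(\left(-5\right) 6\right)\right) K = - 4 \cdot 5^{2} \left(- 2 \left(\left(-5\right) 6\right)\right) 21 = \left(-4\right) 25 \left(\left(-2\right) \left(-30\right)\right) 21 = \left(-100\right) 60 \cdot 21 = \left(-6000\right) 21 = -126000$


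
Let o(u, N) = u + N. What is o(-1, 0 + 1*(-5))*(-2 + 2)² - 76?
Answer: -76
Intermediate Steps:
o(u, N) = N + u
o(-1, 0 + 1*(-5))*(-2 + 2)² - 76 = ((0 + 1*(-5)) - 1)*(-2 + 2)² - 76 = ((0 - 5) - 1)*0² - 76 = (-5 - 1)*0 - 76 = -6*0 - 76 = 0 - 76 = -76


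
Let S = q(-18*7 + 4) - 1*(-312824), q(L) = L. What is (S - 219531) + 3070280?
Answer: 3163451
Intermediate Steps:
S = 312702 (S = (-18*7 + 4) - 1*(-312824) = (-126 + 4) + 312824 = -122 + 312824 = 312702)
(S - 219531) + 3070280 = (312702 - 219531) + 3070280 = 93171 + 3070280 = 3163451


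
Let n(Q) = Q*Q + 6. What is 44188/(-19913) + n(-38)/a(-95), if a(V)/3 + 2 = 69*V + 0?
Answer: -898095998/391708623 ≈ -2.2928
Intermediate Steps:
n(Q) = 6 + Q² (n(Q) = Q² + 6 = 6 + Q²)
a(V) = -6 + 207*V (a(V) = -6 + 3*(69*V + 0) = -6 + 3*(69*V) = -6 + 207*V)
44188/(-19913) + n(-38)/a(-95) = 44188/(-19913) + (6 + (-38)²)/(-6 + 207*(-95)) = 44188*(-1/19913) + (6 + 1444)/(-6 - 19665) = -44188/19913 + 1450/(-19671) = -44188/19913 + 1450*(-1/19671) = -44188/19913 - 1450/19671 = -898095998/391708623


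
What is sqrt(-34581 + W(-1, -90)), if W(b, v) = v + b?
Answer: 4*I*sqrt(2167) ≈ 186.2*I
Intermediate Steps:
W(b, v) = b + v
sqrt(-34581 + W(-1, -90)) = sqrt(-34581 + (-1 - 90)) = sqrt(-34581 - 91) = sqrt(-34672) = 4*I*sqrt(2167)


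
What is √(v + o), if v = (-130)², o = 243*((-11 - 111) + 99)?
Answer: √11311 ≈ 106.35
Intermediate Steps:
o = -5589 (o = 243*(-122 + 99) = 243*(-23) = -5589)
v = 16900
√(v + o) = √(16900 - 5589) = √11311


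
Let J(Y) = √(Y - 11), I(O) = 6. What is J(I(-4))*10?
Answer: 10*I*√5 ≈ 22.361*I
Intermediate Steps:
J(Y) = √(-11 + Y)
J(I(-4))*10 = √(-11 + 6)*10 = √(-5)*10 = (I*√5)*10 = 10*I*√5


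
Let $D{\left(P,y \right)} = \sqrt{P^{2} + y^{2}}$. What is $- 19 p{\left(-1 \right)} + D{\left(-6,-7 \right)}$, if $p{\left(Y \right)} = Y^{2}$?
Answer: $-19 + \sqrt{85} \approx -9.7805$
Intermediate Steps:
$- 19 p{\left(-1 \right)} + D{\left(-6,-7 \right)} = - 19 \left(-1\right)^{2} + \sqrt{\left(-6\right)^{2} + \left(-7\right)^{2}} = \left(-19\right) 1 + \sqrt{36 + 49} = -19 + \sqrt{85}$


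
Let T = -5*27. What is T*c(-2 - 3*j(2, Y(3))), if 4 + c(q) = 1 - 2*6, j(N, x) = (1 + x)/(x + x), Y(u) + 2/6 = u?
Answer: 2025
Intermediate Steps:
Y(u) = -⅓ + u
j(N, x) = (1 + x)/(2*x) (j(N, x) = (1 + x)/((2*x)) = (1 + x)*(1/(2*x)) = (1 + x)/(2*x))
c(q) = -15 (c(q) = -4 + (1 - 2*6) = -4 + (1 - 12) = -4 - 11 = -15)
T = -135
T*c(-2 - 3*j(2, Y(3))) = -135*(-15) = 2025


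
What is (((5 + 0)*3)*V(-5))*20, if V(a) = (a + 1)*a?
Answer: 6000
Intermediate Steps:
V(a) = a*(1 + a) (V(a) = (1 + a)*a = a*(1 + a))
(((5 + 0)*3)*V(-5))*20 = (((5 + 0)*3)*(-5*(1 - 5)))*20 = ((5*3)*(-5*(-4)))*20 = (15*20)*20 = 300*20 = 6000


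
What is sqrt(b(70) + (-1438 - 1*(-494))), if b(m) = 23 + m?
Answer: I*sqrt(851) ≈ 29.172*I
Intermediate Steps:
sqrt(b(70) + (-1438 - 1*(-494))) = sqrt((23 + 70) + (-1438 - 1*(-494))) = sqrt(93 + (-1438 + 494)) = sqrt(93 - 944) = sqrt(-851) = I*sqrt(851)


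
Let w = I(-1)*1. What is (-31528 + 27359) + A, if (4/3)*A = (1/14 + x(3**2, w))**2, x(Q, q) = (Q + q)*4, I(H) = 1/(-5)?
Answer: -63424517/19600 ≈ -3235.9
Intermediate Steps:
I(H) = -1/5 (I(H) = 1*(-1/5) = -1/5)
w = -1/5 (w = -1/5*1 = -1/5 ≈ -0.20000)
x(Q, q) = 4*Q + 4*q
A = 18287883/19600 (A = 3*(1/14 + (4*3**2 + 4*(-1/5)))**2/4 = 3*(1/14 + (4*9 - 4/5))**2/4 = 3*(1/14 + (36 - 4/5))**2/4 = 3*(1/14 + 176/5)**2/4 = 3*(2469/70)**2/4 = (3/4)*(6095961/4900) = 18287883/19600 ≈ 933.06)
(-31528 + 27359) + A = (-31528 + 27359) + 18287883/19600 = -4169 + 18287883/19600 = -63424517/19600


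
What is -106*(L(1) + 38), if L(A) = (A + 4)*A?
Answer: -4558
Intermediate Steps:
L(A) = A*(4 + A) (L(A) = (4 + A)*A = A*(4 + A))
-106*(L(1) + 38) = -106*(1*(4 + 1) + 38) = -106*(1*5 + 38) = -106*(5 + 38) = -106*43 = -4558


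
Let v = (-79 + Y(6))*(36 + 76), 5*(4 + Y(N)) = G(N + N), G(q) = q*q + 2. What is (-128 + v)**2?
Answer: 946669824/25 ≈ 3.7867e+7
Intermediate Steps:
G(q) = 2 + q**2 (G(q) = q**2 + 2 = 2 + q**2)
Y(N) = -18/5 + 4*N**2/5 (Y(N) = -4 + (2 + (N + N)**2)/5 = -4 + (2 + (2*N)**2)/5 = -4 + (2 + 4*N**2)/5 = -4 + (2/5 + 4*N**2/5) = -18/5 + 4*N**2/5)
v = -30128/5 (v = (-79 + (-18/5 + (4/5)*6**2))*(36 + 76) = (-79 + (-18/5 + (4/5)*36))*112 = (-79 + (-18/5 + 144/5))*112 = (-79 + 126/5)*112 = -269/5*112 = -30128/5 ≈ -6025.6)
(-128 + v)**2 = (-128 - 30128/5)**2 = (-30768/5)**2 = 946669824/25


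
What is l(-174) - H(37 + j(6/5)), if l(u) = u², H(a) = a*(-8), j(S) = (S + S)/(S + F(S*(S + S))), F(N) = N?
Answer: 519804/17 ≈ 30577.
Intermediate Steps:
j(S) = 2*S/(S + 2*S²) (j(S) = (S + S)/(S + S*(S + S)) = (2*S)/(S + S*(2*S)) = (2*S)/(S + 2*S²) = 2*S/(S + 2*S²))
H(a) = -8*a
l(-174) - H(37 + j(6/5)) = (-174)² - (-8)*(37 + 2/(1 + 2*(6/5))) = 30276 - (-8)*(37 + 2/(1 + 2*(6*(⅕)))) = 30276 - (-8)*(37 + 2/(1 + 2*(6/5))) = 30276 - (-8)*(37 + 2/(1 + 12/5)) = 30276 - (-8)*(37 + 2/(17/5)) = 30276 - (-8)*(37 + 2*(5/17)) = 30276 - (-8)*(37 + 10/17) = 30276 - (-8)*639/17 = 30276 - 1*(-5112/17) = 30276 + 5112/17 = 519804/17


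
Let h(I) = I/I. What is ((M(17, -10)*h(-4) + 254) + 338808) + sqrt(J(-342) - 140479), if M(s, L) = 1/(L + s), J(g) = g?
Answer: 2373435/7 + I*sqrt(140821) ≈ 3.3906e+5 + 375.26*I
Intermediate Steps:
h(I) = 1
((M(17, -10)*h(-4) + 254) + 338808) + sqrt(J(-342) - 140479) = ((1/(-10 + 17) + 254) + 338808) + sqrt(-342 - 140479) = ((1/7 + 254) + 338808) + sqrt(-140821) = (((1/7)*1 + 254) + 338808) + I*sqrt(140821) = ((1/7 + 254) + 338808) + I*sqrt(140821) = (1779/7 + 338808) + I*sqrt(140821) = 2373435/7 + I*sqrt(140821)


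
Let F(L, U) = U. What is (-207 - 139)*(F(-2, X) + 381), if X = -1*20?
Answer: -124906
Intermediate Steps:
X = -20
(-207 - 139)*(F(-2, X) + 381) = (-207 - 139)*(-20 + 381) = -346*361 = -124906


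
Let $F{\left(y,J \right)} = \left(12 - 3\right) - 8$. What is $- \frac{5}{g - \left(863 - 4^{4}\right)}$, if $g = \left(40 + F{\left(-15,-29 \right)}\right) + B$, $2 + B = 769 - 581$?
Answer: $\frac{1}{76} \approx 0.013158$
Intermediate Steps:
$F{\left(y,J \right)} = 1$ ($F{\left(y,J \right)} = 9 - 8 = 1$)
$B = 186$ ($B = -2 + \left(769 - 581\right) = -2 + 188 = 186$)
$g = 227$ ($g = \left(40 + 1\right) + 186 = 41 + 186 = 227$)
$- \frac{5}{g - \left(863 - 4^{4}\right)} = - \frac{5}{227 - \left(863 - 4^{4}\right)} = - \frac{5}{227 + \left(-863 + 256\right)} = - \frac{5}{227 - 607} = - \frac{5}{-380} = \left(-5\right) \left(- \frac{1}{380}\right) = \frac{1}{76}$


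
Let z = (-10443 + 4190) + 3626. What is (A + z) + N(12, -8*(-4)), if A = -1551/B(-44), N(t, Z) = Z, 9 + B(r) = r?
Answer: -135984/53 ≈ -2565.7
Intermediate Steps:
B(r) = -9 + r
A = 1551/53 (A = -1551/(-9 - 44) = -1551/(-53) = -1551*(-1/53) = 1551/53 ≈ 29.264)
z = -2627 (z = -6253 + 3626 = -2627)
(A + z) + N(12, -8*(-4)) = (1551/53 - 2627) - 8*(-4) = -137680/53 + 32 = -135984/53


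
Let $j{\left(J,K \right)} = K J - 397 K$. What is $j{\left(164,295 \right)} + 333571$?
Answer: $264836$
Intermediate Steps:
$j{\left(J,K \right)} = - 397 K + J K$ ($j{\left(J,K \right)} = J K - 397 K = - 397 K + J K$)
$j{\left(164,295 \right)} + 333571 = 295 \left(-397 + 164\right) + 333571 = 295 \left(-233\right) + 333571 = -68735 + 333571 = 264836$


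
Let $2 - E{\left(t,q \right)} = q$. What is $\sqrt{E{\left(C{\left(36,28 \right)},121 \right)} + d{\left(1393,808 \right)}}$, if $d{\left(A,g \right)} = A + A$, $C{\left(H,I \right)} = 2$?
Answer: $\sqrt{2667} \approx 51.643$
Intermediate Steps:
$d{\left(A,g \right)} = 2 A$
$E{\left(t,q \right)} = 2 - q$
$\sqrt{E{\left(C{\left(36,28 \right)},121 \right)} + d{\left(1393,808 \right)}} = \sqrt{\left(2 - 121\right) + 2 \cdot 1393} = \sqrt{\left(2 - 121\right) + 2786} = \sqrt{-119 + 2786} = \sqrt{2667}$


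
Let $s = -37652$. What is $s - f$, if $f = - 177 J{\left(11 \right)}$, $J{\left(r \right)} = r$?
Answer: $-35705$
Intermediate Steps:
$f = -1947$ ($f = \left(-177\right) 11 = -1947$)
$s - f = -37652 - -1947 = -37652 + 1947 = -35705$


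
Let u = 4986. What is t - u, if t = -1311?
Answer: -6297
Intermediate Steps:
t - u = -1311 - 1*4986 = -1311 - 4986 = -6297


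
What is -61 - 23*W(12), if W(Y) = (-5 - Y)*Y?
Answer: 4631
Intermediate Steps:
W(Y) = Y*(-5 - Y)
-61 - 23*W(12) = -61 - (-23)*12*(5 + 12) = -61 - (-23)*12*17 = -61 - 23*(-204) = -61 + 4692 = 4631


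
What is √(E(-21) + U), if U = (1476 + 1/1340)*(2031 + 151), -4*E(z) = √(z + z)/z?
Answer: √(637572414174570 + 2356725*I*√42)/14070 ≈ 1794.6 + 2.1495e-5*I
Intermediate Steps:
E(z) = -√2/(4*√z) (E(z) = -√(z + z)/(4*z) = -√(2*z)/(4*z) = -√2*√z/(4*z) = -√2/(4*√z))
U = 2157824531/670 (U = (1476 + 1/1340)*2182 = (1977841/1340)*2182 = 2157824531/670 ≈ 3.2206e+6)
√(E(-21) + U) = √(-√2/(4*√(-21)) + 2157824531/670) = √(-√2*(-I*√21/21)/4 + 2157824531/670) = √(I*√42/84 + 2157824531/670) = √(2157824531/670 + I*√42/84)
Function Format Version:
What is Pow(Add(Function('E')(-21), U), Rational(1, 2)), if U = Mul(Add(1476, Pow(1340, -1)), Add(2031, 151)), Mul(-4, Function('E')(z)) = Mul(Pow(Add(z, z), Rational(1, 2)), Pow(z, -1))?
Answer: Mul(Rational(1, 14070), Pow(Add(637572414174570, Mul(2356725, I, Pow(42, Rational(1, 2)))), Rational(1, 2))) ≈ Add(1794.6, Mul(2.1495e-5, I))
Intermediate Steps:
Function('E')(z) = Mul(Rational(-1, 4), Pow(2, Rational(1, 2)), Pow(z, Rational(-1, 2))) (Function('E')(z) = Mul(Rational(-1, 4), Mul(Pow(Add(z, z), Rational(1, 2)), Pow(z, -1))) = Mul(Rational(-1, 4), Mul(Pow(Mul(2, z), Rational(1, 2)), Pow(z, -1))) = Mul(Rational(-1, 4), Mul(Mul(Pow(2, Rational(1, 2)), Pow(z, Rational(1, 2))), Pow(z, -1))) = Mul(Rational(-1, 4), Mul(Pow(2, Rational(1, 2)), Pow(z, Rational(-1, 2)))) = Mul(Rational(-1, 4), Pow(2, Rational(1, 2)), Pow(z, Rational(-1, 2))))
U = Rational(2157824531, 670) (U = Mul(Add(1476, Rational(1, 1340)), 2182) = Mul(Rational(1977841, 1340), 2182) = Rational(2157824531, 670) ≈ 3.2206e+6)
Pow(Add(Function('E')(-21), U), Rational(1, 2)) = Pow(Add(Mul(Rational(-1, 4), Pow(2, Rational(1, 2)), Pow(-21, Rational(-1, 2))), Rational(2157824531, 670)), Rational(1, 2)) = Pow(Add(Mul(Rational(-1, 4), Pow(2, Rational(1, 2)), Mul(Rational(-1, 21), I, Pow(21, Rational(1, 2)))), Rational(2157824531, 670)), Rational(1, 2)) = Pow(Add(Mul(Rational(1, 84), I, Pow(42, Rational(1, 2))), Rational(2157824531, 670)), Rational(1, 2)) = Pow(Add(Rational(2157824531, 670), Mul(Rational(1, 84), I, Pow(42, Rational(1, 2)))), Rational(1, 2))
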